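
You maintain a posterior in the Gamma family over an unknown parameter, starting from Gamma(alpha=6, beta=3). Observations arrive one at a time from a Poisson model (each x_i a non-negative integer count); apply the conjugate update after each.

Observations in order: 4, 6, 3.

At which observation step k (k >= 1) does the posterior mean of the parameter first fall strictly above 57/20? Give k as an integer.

obs 1: x=4 → posterior Gamma(10, 4)
obs 2: x=6 → posterior Gamma(16, 5)
obs 3: x=3 → posterior Gamma(19, 6)

k = 2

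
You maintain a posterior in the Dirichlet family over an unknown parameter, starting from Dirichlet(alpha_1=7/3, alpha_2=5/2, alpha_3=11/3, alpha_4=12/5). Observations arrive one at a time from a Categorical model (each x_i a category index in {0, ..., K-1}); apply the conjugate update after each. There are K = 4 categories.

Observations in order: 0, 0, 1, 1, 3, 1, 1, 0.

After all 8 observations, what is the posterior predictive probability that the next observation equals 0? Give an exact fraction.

obs 1: x=0 → posterior Dirichlet(10/3, 5/2, 11/3, 12/5)
obs 2: x=0 → posterior Dirichlet(13/3, 5/2, 11/3, 12/5)
obs 3: x=1 → posterior Dirichlet(13/3, 7/2, 11/3, 12/5)
obs 4: x=1 → posterior Dirichlet(13/3, 9/2, 11/3, 12/5)
obs 5: x=3 → posterior Dirichlet(13/3, 9/2, 11/3, 17/5)
obs 6: x=1 → posterior Dirichlet(13/3, 11/2, 11/3, 17/5)
obs 7: x=1 → posterior Dirichlet(13/3, 13/2, 11/3, 17/5)
obs 8: x=0 → posterior Dirichlet(16/3, 13/2, 11/3, 17/5)

160/567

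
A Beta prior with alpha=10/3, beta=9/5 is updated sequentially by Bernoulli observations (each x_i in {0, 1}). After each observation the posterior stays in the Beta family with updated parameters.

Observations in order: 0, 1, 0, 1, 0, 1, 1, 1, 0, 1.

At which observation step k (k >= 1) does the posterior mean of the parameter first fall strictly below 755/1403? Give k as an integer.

obs 1: x=0 → posterior Beta(10/3, 14/5)
obs 2: x=1 → posterior Beta(13/3, 14/5)
obs 3: x=0 → posterior Beta(13/3, 19/5)
obs 4: x=1 → posterior Beta(16/3, 19/5)
obs 5: x=0 → posterior Beta(16/3, 24/5)
obs 6: x=1 → posterior Beta(19/3, 24/5)
obs 7: x=1 → posterior Beta(22/3, 24/5)
obs 8: x=1 → posterior Beta(25/3, 24/5)
obs 9: x=0 → posterior Beta(25/3, 29/5)
obs 10: x=1 → posterior Beta(28/3, 29/5)

k = 3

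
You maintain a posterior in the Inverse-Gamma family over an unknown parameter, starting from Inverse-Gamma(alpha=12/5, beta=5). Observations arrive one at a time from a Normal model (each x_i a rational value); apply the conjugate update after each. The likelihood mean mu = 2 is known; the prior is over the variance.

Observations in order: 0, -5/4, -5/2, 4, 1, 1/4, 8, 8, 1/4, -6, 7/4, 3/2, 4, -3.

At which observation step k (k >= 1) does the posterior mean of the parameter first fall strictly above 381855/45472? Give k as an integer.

obs 1: x=0 → posterior Inverse-Gamma(29/10, 7)
obs 2: x=-5/4 → posterior Inverse-Gamma(17/5, 393/32)
obs 3: x=-5/2 → posterior Inverse-Gamma(39/10, 717/32)
obs 4: x=4 → posterior Inverse-Gamma(22/5, 781/32)
obs 5: x=1 → posterior Inverse-Gamma(49/10, 797/32)
obs 6: x=1/4 → posterior Inverse-Gamma(27/5, 423/16)
obs 7: x=8 → posterior Inverse-Gamma(59/10, 711/16)
obs 8: x=8 → posterior Inverse-Gamma(32/5, 999/16)
obs 9: x=1/4 → posterior Inverse-Gamma(69/10, 2047/32)
obs 10: x=-6 → posterior Inverse-Gamma(37/5, 3071/32)
obs 11: x=7/4 → posterior Inverse-Gamma(79/10, 96)
obs 12: x=3/2 → posterior Inverse-Gamma(42/5, 769/8)
obs 13: x=4 → posterior Inverse-Gamma(89/10, 785/8)
obs 14: x=-3 → posterior Inverse-Gamma(47/5, 885/8)

k = 7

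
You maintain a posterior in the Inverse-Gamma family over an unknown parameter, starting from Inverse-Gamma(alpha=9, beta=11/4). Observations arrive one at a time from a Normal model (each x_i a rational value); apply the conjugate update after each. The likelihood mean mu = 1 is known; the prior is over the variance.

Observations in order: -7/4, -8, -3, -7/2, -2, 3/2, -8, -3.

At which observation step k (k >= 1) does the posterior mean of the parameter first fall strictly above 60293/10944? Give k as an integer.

obs 1: x=-7/4 → posterior Inverse-Gamma(19/2, 209/32)
obs 2: x=-8 → posterior Inverse-Gamma(10, 1505/32)
obs 3: x=-3 → posterior Inverse-Gamma(21/2, 1761/32)
obs 4: x=-7/2 → posterior Inverse-Gamma(11, 2085/32)
obs 5: x=-2 → posterior Inverse-Gamma(23/2, 2229/32)
obs 6: x=3/2 → posterior Inverse-Gamma(12, 2233/32)
obs 7: x=-8 → posterior Inverse-Gamma(25/2, 3529/32)
obs 8: x=-3 → posterior Inverse-Gamma(13, 3785/32)

k = 3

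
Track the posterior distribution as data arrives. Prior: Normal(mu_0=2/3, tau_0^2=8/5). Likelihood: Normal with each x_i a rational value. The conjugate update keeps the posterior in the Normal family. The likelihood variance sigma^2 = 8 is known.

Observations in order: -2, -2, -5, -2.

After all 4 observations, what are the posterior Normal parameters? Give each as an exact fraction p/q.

mu_0=-23/27, tau_0^2=8/9

obs 1: x=-2 → posterior Normal(2/9, 4/3)
obs 2: x=-2 → posterior Normal(-2/21, 8/7)
obs 3: x=-5 → posterior Normal(-17/24, 1)
obs 4: x=-2 → posterior Normal(-23/27, 8/9)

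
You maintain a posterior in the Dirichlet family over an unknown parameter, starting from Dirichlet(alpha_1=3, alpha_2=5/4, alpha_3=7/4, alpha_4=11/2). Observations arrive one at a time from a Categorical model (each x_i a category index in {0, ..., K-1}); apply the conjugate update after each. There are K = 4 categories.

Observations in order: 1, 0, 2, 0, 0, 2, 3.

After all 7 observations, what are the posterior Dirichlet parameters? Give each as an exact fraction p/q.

obs 1: x=1 → posterior Dirichlet(3, 9/4, 7/4, 11/2)
obs 2: x=0 → posterior Dirichlet(4, 9/4, 7/4, 11/2)
obs 3: x=2 → posterior Dirichlet(4, 9/4, 11/4, 11/2)
obs 4: x=0 → posterior Dirichlet(5, 9/4, 11/4, 11/2)
obs 5: x=0 → posterior Dirichlet(6, 9/4, 11/4, 11/2)
obs 6: x=2 → posterior Dirichlet(6, 9/4, 15/4, 11/2)
obs 7: x=3 → posterior Dirichlet(6, 9/4, 15/4, 13/2)

alpha_1=6, alpha_2=9/4, alpha_3=15/4, alpha_4=13/2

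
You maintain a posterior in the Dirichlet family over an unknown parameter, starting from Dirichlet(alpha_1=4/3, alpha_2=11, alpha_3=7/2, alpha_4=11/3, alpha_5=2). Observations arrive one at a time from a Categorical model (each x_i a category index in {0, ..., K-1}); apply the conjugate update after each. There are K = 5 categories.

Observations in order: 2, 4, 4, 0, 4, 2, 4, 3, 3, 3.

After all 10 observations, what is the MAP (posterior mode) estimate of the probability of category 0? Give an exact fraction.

8/159

obs 1: x=2 → posterior Dirichlet(4/3, 11, 9/2, 11/3, 2)
obs 2: x=4 → posterior Dirichlet(4/3, 11, 9/2, 11/3, 3)
obs 3: x=4 → posterior Dirichlet(4/3, 11, 9/2, 11/3, 4)
obs 4: x=0 → posterior Dirichlet(7/3, 11, 9/2, 11/3, 4)
obs 5: x=4 → posterior Dirichlet(7/3, 11, 9/2, 11/3, 5)
obs 6: x=2 → posterior Dirichlet(7/3, 11, 11/2, 11/3, 5)
obs 7: x=4 → posterior Dirichlet(7/3, 11, 11/2, 11/3, 6)
obs 8: x=3 → posterior Dirichlet(7/3, 11, 11/2, 14/3, 6)
obs 9: x=3 → posterior Dirichlet(7/3, 11, 11/2, 17/3, 6)
obs 10: x=3 → posterior Dirichlet(7/3, 11, 11/2, 20/3, 6)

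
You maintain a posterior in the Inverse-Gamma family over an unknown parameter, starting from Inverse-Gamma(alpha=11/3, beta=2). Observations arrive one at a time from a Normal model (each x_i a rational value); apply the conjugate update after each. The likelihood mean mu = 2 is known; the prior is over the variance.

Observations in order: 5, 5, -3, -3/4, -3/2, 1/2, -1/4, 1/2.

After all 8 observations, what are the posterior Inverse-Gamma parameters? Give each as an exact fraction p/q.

obs 1: x=5 → posterior Inverse-Gamma(25/6, 13/2)
obs 2: x=5 → posterior Inverse-Gamma(14/3, 11)
obs 3: x=-3 → posterior Inverse-Gamma(31/6, 47/2)
obs 4: x=-3/4 → posterior Inverse-Gamma(17/3, 873/32)
obs 5: x=-3/2 → posterior Inverse-Gamma(37/6, 1069/32)
obs 6: x=1/2 → posterior Inverse-Gamma(20/3, 1105/32)
obs 7: x=-1/4 → posterior Inverse-Gamma(43/6, 593/16)
obs 8: x=1/2 → posterior Inverse-Gamma(23/3, 611/16)

alpha=23/3, beta=611/16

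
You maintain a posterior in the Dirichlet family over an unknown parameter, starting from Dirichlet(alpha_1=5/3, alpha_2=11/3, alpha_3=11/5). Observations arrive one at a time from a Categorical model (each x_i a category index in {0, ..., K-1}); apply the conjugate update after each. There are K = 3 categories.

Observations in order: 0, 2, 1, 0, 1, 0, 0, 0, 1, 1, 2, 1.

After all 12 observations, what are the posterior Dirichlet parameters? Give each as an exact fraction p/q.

obs 1: x=0 → posterior Dirichlet(8/3, 11/3, 11/5)
obs 2: x=2 → posterior Dirichlet(8/3, 11/3, 16/5)
obs 3: x=1 → posterior Dirichlet(8/3, 14/3, 16/5)
obs 4: x=0 → posterior Dirichlet(11/3, 14/3, 16/5)
obs 5: x=1 → posterior Dirichlet(11/3, 17/3, 16/5)
obs 6: x=0 → posterior Dirichlet(14/3, 17/3, 16/5)
obs 7: x=0 → posterior Dirichlet(17/3, 17/3, 16/5)
obs 8: x=0 → posterior Dirichlet(20/3, 17/3, 16/5)
obs 9: x=1 → posterior Dirichlet(20/3, 20/3, 16/5)
obs 10: x=1 → posterior Dirichlet(20/3, 23/3, 16/5)
obs 11: x=2 → posterior Dirichlet(20/3, 23/3, 21/5)
obs 12: x=1 → posterior Dirichlet(20/3, 26/3, 21/5)

alpha_1=20/3, alpha_2=26/3, alpha_3=21/5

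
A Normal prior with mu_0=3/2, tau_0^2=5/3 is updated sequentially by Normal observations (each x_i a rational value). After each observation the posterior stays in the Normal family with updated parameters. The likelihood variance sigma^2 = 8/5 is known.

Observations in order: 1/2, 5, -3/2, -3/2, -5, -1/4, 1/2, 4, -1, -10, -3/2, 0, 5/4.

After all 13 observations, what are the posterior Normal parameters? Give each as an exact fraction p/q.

mu_0=-403/698, tau_0^2=40/349

obs 1: x=1/2 → posterior Normal(97/98, 40/49)
obs 2: x=5 → posterior Normal(347/148, 20/37)
obs 3: x=-3/2 → posterior Normal(136/99, 40/99)
obs 4: x=-3/2 → posterior Normal(197/248, 10/31)
obs 5: x=-5 → posterior Normal(-53/298, 40/149)
obs 6: x=-1/4 → posterior Normal(-131/696, 20/87)
obs 7: x=1/2 → posterior Normal(-81/796, 40/199)
obs 8: x=4 → posterior Normal(319/896, 5/28)
obs 9: x=-1 → posterior Normal(73/332, 40/249)
obs 10: x=-10 → posterior Normal(-781/1096, 20/137)
obs 11: x=-3/2 → posterior Normal(-931/1196, 40/299)
obs 12: x=0 → posterior Normal(-931/1296, 10/81)
obs 13: x=5/4 → posterior Normal(-403/698, 40/349)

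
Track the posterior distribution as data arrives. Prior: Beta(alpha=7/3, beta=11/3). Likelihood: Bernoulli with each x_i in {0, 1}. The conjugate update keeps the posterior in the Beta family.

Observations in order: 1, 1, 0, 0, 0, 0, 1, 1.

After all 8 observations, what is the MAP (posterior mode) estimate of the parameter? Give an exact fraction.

4/9

obs 1: x=1 → posterior Beta(10/3, 11/3)
obs 2: x=1 → posterior Beta(13/3, 11/3)
obs 3: x=0 → posterior Beta(13/3, 14/3)
obs 4: x=0 → posterior Beta(13/3, 17/3)
obs 5: x=0 → posterior Beta(13/3, 20/3)
obs 6: x=0 → posterior Beta(13/3, 23/3)
obs 7: x=1 → posterior Beta(16/3, 23/3)
obs 8: x=1 → posterior Beta(19/3, 23/3)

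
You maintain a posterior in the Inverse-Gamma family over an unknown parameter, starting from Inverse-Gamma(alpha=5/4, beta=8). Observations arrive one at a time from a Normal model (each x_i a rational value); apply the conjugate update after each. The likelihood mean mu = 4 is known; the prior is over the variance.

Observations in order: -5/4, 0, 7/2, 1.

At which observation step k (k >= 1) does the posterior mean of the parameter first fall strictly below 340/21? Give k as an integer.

k = 4

obs 1: x=-5/4 → posterior Inverse-Gamma(7/4, 697/32)
obs 2: x=0 → posterior Inverse-Gamma(9/4, 953/32)
obs 3: x=7/2 → posterior Inverse-Gamma(11/4, 957/32)
obs 4: x=1 → posterior Inverse-Gamma(13/4, 1101/32)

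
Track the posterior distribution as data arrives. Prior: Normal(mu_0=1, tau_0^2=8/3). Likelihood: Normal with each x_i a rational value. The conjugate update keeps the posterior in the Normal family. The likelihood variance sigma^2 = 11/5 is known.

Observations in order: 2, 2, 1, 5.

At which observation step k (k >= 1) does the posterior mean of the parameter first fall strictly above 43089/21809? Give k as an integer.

k = 4

obs 1: x=2 → posterior Normal(113/73, 88/73)
obs 2: x=2 → posterior Normal(193/113, 88/113)
obs 3: x=1 → posterior Normal(233/153, 88/153)
obs 4: x=5 → posterior Normal(433/193, 88/193)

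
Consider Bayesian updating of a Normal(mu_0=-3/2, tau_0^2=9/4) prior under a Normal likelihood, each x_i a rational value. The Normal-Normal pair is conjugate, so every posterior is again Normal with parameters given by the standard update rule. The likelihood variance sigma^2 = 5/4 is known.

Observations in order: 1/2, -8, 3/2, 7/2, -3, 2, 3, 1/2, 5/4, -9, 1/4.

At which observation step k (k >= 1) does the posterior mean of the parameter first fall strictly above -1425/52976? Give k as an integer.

k = 9

obs 1: x=1/2 → posterior Normal(-3/14, 45/56)
obs 2: x=-8 → posterior Normal(-75/23, 45/92)
obs 3: x=3/2 → posterior Normal(-123/64, 45/128)
obs 4: x=7/2 → posterior Normal(-30/41, 45/164)
obs 5: x=-3 → posterior Normal(-57/50, 9/40)
obs 6: x=2 → posterior Normal(-39/59, 45/236)
obs 7: x=3 → posterior Normal(-3/17, 45/272)
obs 8: x=1/2 → posterior Normal(-15/154, 45/308)
obs 9: x=5/4 → posterior Normal(15/344, 45/344)
obs 10: x=-9 → posterior Normal(-309/380, 9/76)
obs 11: x=1/4 → posterior Normal(-75/104, 45/416)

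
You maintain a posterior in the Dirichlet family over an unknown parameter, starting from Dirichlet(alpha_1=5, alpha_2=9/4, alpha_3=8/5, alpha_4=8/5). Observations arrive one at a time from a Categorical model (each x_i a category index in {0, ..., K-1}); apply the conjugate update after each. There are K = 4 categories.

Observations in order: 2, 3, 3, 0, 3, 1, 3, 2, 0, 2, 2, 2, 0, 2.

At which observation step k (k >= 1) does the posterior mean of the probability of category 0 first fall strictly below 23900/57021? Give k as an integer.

k = 2

obs 1: x=2 → posterior Dirichlet(5, 9/4, 13/5, 8/5)
obs 2: x=3 → posterior Dirichlet(5, 9/4, 13/5, 13/5)
obs 3: x=3 → posterior Dirichlet(5, 9/4, 13/5, 18/5)
obs 4: x=0 → posterior Dirichlet(6, 9/4, 13/5, 18/5)
obs 5: x=3 → posterior Dirichlet(6, 9/4, 13/5, 23/5)
obs 6: x=1 → posterior Dirichlet(6, 13/4, 13/5, 23/5)
obs 7: x=3 → posterior Dirichlet(6, 13/4, 13/5, 28/5)
obs 8: x=2 → posterior Dirichlet(6, 13/4, 18/5, 28/5)
obs 9: x=0 → posterior Dirichlet(7, 13/4, 18/5, 28/5)
obs 10: x=2 → posterior Dirichlet(7, 13/4, 23/5, 28/5)
obs 11: x=2 → posterior Dirichlet(7, 13/4, 28/5, 28/5)
obs 12: x=2 → posterior Dirichlet(7, 13/4, 33/5, 28/5)
obs 13: x=0 → posterior Dirichlet(8, 13/4, 33/5, 28/5)
obs 14: x=2 → posterior Dirichlet(8, 13/4, 38/5, 28/5)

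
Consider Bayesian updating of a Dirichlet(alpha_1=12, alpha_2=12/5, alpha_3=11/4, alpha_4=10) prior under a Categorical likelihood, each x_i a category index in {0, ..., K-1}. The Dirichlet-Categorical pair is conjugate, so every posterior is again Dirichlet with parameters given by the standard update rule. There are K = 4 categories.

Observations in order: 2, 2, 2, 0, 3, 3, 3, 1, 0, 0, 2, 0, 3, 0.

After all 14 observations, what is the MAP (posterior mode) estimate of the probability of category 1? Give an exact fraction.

48/743

obs 1: x=2 → posterior Dirichlet(12, 12/5, 15/4, 10)
obs 2: x=2 → posterior Dirichlet(12, 12/5, 19/4, 10)
obs 3: x=2 → posterior Dirichlet(12, 12/5, 23/4, 10)
obs 4: x=0 → posterior Dirichlet(13, 12/5, 23/4, 10)
obs 5: x=3 → posterior Dirichlet(13, 12/5, 23/4, 11)
obs 6: x=3 → posterior Dirichlet(13, 12/5, 23/4, 12)
obs 7: x=3 → posterior Dirichlet(13, 12/5, 23/4, 13)
obs 8: x=1 → posterior Dirichlet(13, 17/5, 23/4, 13)
obs 9: x=0 → posterior Dirichlet(14, 17/5, 23/4, 13)
obs 10: x=0 → posterior Dirichlet(15, 17/5, 23/4, 13)
obs 11: x=2 → posterior Dirichlet(15, 17/5, 27/4, 13)
obs 12: x=0 → posterior Dirichlet(16, 17/5, 27/4, 13)
obs 13: x=3 → posterior Dirichlet(16, 17/5, 27/4, 14)
obs 14: x=0 → posterior Dirichlet(17, 17/5, 27/4, 14)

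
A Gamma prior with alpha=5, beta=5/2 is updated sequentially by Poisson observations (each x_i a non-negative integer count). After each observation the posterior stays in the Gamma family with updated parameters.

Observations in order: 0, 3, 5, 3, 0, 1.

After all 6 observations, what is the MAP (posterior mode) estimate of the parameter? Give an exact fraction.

obs 1: x=0 → posterior Gamma(5, 7/2)
obs 2: x=3 → posterior Gamma(8, 9/2)
obs 3: x=5 → posterior Gamma(13, 11/2)
obs 4: x=3 → posterior Gamma(16, 13/2)
obs 5: x=0 → posterior Gamma(16, 15/2)
obs 6: x=1 → posterior Gamma(17, 17/2)

32/17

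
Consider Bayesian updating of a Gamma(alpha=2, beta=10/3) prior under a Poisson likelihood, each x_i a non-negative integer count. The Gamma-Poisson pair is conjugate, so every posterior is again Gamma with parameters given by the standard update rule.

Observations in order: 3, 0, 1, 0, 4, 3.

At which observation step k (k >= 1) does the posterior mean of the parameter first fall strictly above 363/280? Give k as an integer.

obs 1: x=3 → posterior Gamma(5, 13/3)
obs 2: x=0 → posterior Gamma(5, 16/3)
obs 3: x=1 → posterior Gamma(6, 19/3)
obs 4: x=0 → posterior Gamma(6, 22/3)
obs 5: x=4 → posterior Gamma(10, 25/3)
obs 6: x=3 → posterior Gamma(13, 28/3)

k = 6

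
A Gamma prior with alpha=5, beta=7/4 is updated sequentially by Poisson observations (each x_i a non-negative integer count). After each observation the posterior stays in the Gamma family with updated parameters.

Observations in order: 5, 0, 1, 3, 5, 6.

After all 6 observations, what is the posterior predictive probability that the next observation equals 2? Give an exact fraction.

obs 1: x=5 → posterior Gamma(10, 11/4)
obs 2: x=0 → posterior Gamma(10, 15/4)
obs 3: x=1 → posterior Gamma(11, 19/4)
obs 4: x=3 → posterior Gamma(14, 23/4)
obs 5: x=5 → posterior Gamma(19, 27/4)
obs 6: x=6 → posterior Gamma(25, 31/4)

4000420837905722533438161311743717116208/19583810080151045364005267620086669921875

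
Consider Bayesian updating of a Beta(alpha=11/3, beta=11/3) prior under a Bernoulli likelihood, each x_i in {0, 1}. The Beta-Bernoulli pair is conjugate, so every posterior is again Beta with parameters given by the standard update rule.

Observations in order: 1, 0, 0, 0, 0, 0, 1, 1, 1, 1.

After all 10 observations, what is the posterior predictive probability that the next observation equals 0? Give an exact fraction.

obs 1: x=1 → posterior Beta(14/3, 11/3)
obs 2: x=0 → posterior Beta(14/3, 14/3)
obs 3: x=0 → posterior Beta(14/3, 17/3)
obs 4: x=0 → posterior Beta(14/3, 20/3)
obs 5: x=0 → posterior Beta(14/3, 23/3)
obs 6: x=0 → posterior Beta(14/3, 26/3)
obs 7: x=1 → posterior Beta(17/3, 26/3)
obs 8: x=1 → posterior Beta(20/3, 26/3)
obs 9: x=1 → posterior Beta(23/3, 26/3)
obs 10: x=1 → posterior Beta(26/3, 26/3)

1/2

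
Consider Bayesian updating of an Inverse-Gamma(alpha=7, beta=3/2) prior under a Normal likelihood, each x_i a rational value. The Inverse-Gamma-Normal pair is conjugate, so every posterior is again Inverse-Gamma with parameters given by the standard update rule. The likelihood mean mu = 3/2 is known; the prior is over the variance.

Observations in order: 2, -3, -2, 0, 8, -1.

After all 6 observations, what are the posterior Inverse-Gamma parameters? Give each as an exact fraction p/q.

alpha=10, beta=173/4

obs 1: x=2 → posterior Inverse-Gamma(15/2, 13/8)
obs 2: x=-3 → posterior Inverse-Gamma(8, 47/4)
obs 3: x=-2 → posterior Inverse-Gamma(17/2, 143/8)
obs 4: x=0 → posterior Inverse-Gamma(9, 19)
obs 5: x=8 → posterior Inverse-Gamma(19/2, 321/8)
obs 6: x=-1 → posterior Inverse-Gamma(10, 173/4)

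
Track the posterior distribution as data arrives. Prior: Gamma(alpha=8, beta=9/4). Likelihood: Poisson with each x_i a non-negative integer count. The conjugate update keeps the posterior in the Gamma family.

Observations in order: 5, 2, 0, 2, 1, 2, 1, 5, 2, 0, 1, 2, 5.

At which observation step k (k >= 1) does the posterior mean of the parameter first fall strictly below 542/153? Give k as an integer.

obs 1: x=5 → posterior Gamma(13, 13/4)
obs 2: x=2 → posterior Gamma(15, 17/4)
obs 3: x=0 → posterior Gamma(15, 21/4)
obs 4: x=2 → posterior Gamma(17, 25/4)
obs 5: x=1 → posterior Gamma(18, 29/4)
obs 6: x=2 → posterior Gamma(20, 33/4)
obs 7: x=1 → posterior Gamma(21, 37/4)
obs 8: x=5 → posterior Gamma(26, 41/4)
obs 9: x=2 → posterior Gamma(28, 45/4)
obs 10: x=0 → posterior Gamma(28, 49/4)
obs 11: x=1 → posterior Gamma(29, 53/4)
obs 12: x=2 → posterior Gamma(31, 57/4)
obs 13: x=5 → posterior Gamma(36, 61/4)

k = 2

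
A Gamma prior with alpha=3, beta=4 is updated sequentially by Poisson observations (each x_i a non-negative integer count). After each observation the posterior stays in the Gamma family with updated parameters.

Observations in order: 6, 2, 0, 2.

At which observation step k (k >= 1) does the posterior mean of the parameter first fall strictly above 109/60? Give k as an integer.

obs 1: x=6 → posterior Gamma(9, 5)
obs 2: x=2 → posterior Gamma(11, 6)
obs 3: x=0 → posterior Gamma(11, 7)
obs 4: x=2 → posterior Gamma(13, 8)

k = 2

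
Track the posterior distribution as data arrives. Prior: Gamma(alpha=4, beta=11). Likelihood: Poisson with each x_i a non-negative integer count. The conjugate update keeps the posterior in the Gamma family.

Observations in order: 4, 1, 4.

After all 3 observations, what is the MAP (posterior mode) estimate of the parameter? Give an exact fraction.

6/7

obs 1: x=4 → posterior Gamma(8, 12)
obs 2: x=1 → posterior Gamma(9, 13)
obs 3: x=4 → posterior Gamma(13, 14)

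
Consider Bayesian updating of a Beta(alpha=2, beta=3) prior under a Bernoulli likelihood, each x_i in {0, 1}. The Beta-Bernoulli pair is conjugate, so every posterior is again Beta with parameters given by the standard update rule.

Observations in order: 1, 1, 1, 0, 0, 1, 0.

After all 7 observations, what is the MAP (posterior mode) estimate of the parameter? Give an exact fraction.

obs 1: x=1 → posterior Beta(3, 3)
obs 2: x=1 → posterior Beta(4, 3)
obs 3: x=1 → posterior Beta(5, 3)
obs 4: x=0 → posterior Beta(5, 4)
obs 5: x=0 → posterior Beta(5, 5)
obs 6: x=1 → posterior Beta(6, 5)
obs 7: x=0 → posterior Beta(6, 6)

1/2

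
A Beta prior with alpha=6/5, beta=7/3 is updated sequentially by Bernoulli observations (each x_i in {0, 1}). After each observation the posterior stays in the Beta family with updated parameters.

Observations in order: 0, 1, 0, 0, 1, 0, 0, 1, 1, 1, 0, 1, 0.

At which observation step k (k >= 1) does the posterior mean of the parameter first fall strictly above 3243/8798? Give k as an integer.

obs 1: x=0 → posterior Beta(6/5, 10/3)
obs 2: x=1 → posterior Beta(11/5, 10/3)
obs 3: x=0 → posterior Beta(11/5, 13/3)
obs 4: x=0 → posterior Beta(11/5, 16/3)
obs 5: x=1 → posterior Beta(16/5, 16/3)
obs 6: x=0 → posterior Beta(16/5, 19/3)
obs 7: x=0 → posterior Beta(16/5, 22/3)
obs 8: x=1 → posterior Beta(21/5, 22/3)
obs 9: x=1 → posterior Beta(26/5, 22/3)
obs 10: x=1 → posterior Beta(31/5, 22/3)
obs 11: x=0 → posterior Beta(31/5, 25/3)
obs 12: x=1 → posterior Beta(36/5, 25/3)
obs 13: x=0 → posterior Beta(36/5, 28/3)

k = 2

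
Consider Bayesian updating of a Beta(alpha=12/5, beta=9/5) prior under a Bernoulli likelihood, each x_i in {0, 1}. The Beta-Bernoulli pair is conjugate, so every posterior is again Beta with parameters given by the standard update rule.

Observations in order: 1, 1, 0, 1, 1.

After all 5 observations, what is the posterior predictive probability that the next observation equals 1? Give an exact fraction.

16/23

obs 1: x=1 → posterior Beta(17/5, 9/5)
obs 2: x=1 → posterior Beta(22/5, 9/5)
obs 3: x=0 → posterior Beta(22/5, 14/5)
obs 4: x=1 → posterior Beta(27/5, 14/5)
obs 5: x=1 → posterior Beta(32/5, 14/5)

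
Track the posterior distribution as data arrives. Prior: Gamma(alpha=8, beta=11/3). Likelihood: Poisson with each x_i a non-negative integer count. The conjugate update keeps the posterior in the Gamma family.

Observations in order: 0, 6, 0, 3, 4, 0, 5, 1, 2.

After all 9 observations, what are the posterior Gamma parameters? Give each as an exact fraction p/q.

alpha=29, beta=38/3

obs 1: x=0 → posterior Gamma(8, 14/3)
obs 2: x=6 → posterior Gamma(14, 17/3)
obs 3: x=0 → posterior Gamma(14, 20/3)
obs 4: x=3 → posterior Gamma(17, 23/3)
obs 5: x=4 → posterior Gamma(21, 26/3)
obs 6: x=0 → posterior Gamma(21, 29/3)
obs 7: x=5 → posterior Gamma(26, 32/3)
obs 8: x=1 → posterior Gamma(27, 35/3)
obs 9: x=2 → posterior Gamma(29, 38/3)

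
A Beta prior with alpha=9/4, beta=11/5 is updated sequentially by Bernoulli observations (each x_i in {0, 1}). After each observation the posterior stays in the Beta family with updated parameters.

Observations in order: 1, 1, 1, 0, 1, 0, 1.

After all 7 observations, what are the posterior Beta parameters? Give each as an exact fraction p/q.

obs 1: x=1 → posterior Beta(13/4, 11/5)
obs 2: x=1 → posterior Beta(17/4, 11/5)
obs 3: x=1 → posterior Beta(21/4, 11/5)
obs 4: x=0 → posterior Beta(21/4, 16/5)
obs 5: x=1 → posterior Beta(25/4, 16/5)
obs 6: x=0 → posterior Beta(25/4, 21/5)
obs 7: x=1 → posterior Beta(29/4, 21/5)

alpha=29/4, beta=21/5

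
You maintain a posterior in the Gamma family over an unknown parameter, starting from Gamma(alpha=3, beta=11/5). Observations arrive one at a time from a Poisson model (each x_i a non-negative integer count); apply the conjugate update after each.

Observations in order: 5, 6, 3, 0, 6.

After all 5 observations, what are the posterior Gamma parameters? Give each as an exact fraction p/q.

alpha=23, beta=36/5

obs 1: x=5 → posterior Gamma(8, 16/5)
obs 2: x=6 → posterior Gamma(14, 21/5)
obs 3: x=3 → posterior Gamma(17, 26/5)
obs 4: x=0 → posterior Gamma(17, 31/5)
obs 5: x=6 → posterior Gamma(23, 36/5)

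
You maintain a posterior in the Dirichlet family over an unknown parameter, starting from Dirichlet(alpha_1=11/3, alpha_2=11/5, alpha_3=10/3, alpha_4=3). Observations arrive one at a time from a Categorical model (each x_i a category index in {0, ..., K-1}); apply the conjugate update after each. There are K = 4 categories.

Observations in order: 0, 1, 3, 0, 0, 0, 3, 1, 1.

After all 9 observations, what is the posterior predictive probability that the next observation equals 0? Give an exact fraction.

115/318

obs 1: x=0 → posterior Dirichlet(14/3, 11/5, 10/3, 3)
obs 2: x=1 → posterior Dirichlet(14/3, 16/5, 10/3, 3)
obs 3: x=3 → posterior Dirichlet(14/3, 16/5, 10/3, 4)
obs 4: x=0 → posterior Dirichlet(17/3, 16/5, 10/3, 4)
obs 5: x=0 → posterior Dirichlet(20/3, 16/5, 10/3, 4)
obs 6: x=0 → posterior Dirichlet(23/3, 16/5, 10/3, 4)
obs 7: x=3 → posterior Dirichlet(23/3, 16/5, 10/3, 5)
obs 8: x=1 → posterior Dirichlet(23/3, 21/5, 10/3, 5)
obs 9: x=1 → posterior Dirichlet(23/3, 26/5, 10/3, 5)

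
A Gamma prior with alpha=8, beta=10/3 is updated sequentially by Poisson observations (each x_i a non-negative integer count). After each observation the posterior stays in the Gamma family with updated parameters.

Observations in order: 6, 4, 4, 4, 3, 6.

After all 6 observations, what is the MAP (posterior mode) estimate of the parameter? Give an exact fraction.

obs 1: x=6 → posterior Gamma(14, 13/3)
obs 2: x=4 → posterior Gamma(18, 16/3)
obs 3: x=4 → posterior Gamma(22, 19/3)
obs 4: x=4 → posterior Gamma(26, 22/3)
obs 5: x=3 → posterior Gamma(29, 25/3)
obs 6: x=6 → posterior Gamma(35, 28/3)

51/14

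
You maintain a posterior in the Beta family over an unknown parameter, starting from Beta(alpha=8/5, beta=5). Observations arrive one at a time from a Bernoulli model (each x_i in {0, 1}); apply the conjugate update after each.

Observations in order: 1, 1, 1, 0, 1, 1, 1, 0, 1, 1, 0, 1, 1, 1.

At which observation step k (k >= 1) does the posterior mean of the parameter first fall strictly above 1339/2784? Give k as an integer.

k = 5

obs 1: x=1 → posterior Beta(13/5, 5)
obs 2: x=1 → posterior Beta(18/5, 5)
obs 3: x=1 → posterior Beta(23/5, 5)
obs 4: x=0 → posterior Beta(23/5, 6)
obs 5: x=1 → posterior Beta(28/5, 6)
obs 6: x=1 → posterior Beta(33/5, 6)
obs 7: x=1 → posterior Beta(38/5, 6)
obs 8: x=0 → posterior Beta(38/5, 7)
obs 9: x=1 → posterior Beta(43/5, 7)
obs 10: x=1 → posterior Beta(48/5, 7)
obs 11: x=0 → posterior Beta(48/5, 8)
obs 12: x=1 → posterior Beta(53/5, 8)
obs 13: x=1 → posterior Beta(58/5, 8)
obs 14: x=1 → posterior Beta(63/5, 8)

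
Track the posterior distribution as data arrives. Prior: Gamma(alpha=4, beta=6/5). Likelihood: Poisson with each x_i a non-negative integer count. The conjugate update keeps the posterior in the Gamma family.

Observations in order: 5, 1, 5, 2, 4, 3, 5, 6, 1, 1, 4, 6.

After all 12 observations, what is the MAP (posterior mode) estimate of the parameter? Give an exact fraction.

115/33

obs 1: x=5 → posterior Gamma(9, 11/5)
obs 2: x=1 → posterior Gamma(10, 16/5)
obs 3: x=5 → posterior Gamma(15, 21/5)
obs 4: x=2 → posterior Gamma(17, 26/5)
obs 5: x=4 → posterior Gamma(21, 31/5)
obs 6: x=3 → posterior Gamma(24, 36/5)
obs 7: x=5 → posterior Gamma(29, 41/5)
obs 8: x=6 → posterior Gamma(35, 46/5)
obs 9: x=1 → posterior Gamma(36, 51/5)
obs 10: x=1 → posterior Gamma(37, 56/5)
obs 11: x=4 → posterior Gamma(41, 61/5)
obs 12: x=6 → posterior Gamma(47, 66/5)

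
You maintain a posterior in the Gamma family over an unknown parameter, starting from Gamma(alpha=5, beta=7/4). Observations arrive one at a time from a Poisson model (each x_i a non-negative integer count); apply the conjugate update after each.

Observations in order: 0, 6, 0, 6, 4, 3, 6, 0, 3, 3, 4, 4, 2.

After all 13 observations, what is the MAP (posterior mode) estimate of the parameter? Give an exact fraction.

obs 1: x=0 → posterior Gamma(5, 11/4)
obs 2: x=6 → posterior Gamma(11, 15/4)
obs 3: x=0 → posterior Gamma(11, 19/4)
obs 4: x=6 → posterior Gamma(17, 23/4)
obs 5: x=4 → posterior Gamma(21, 27/4)
obs 6: x=3 → posterior Gamma(24, 31/4)
obs 7: x=6 → posterior Gamma(30, 35/4)
obs 8: x=0 → posterior Gamma(30, 39/4)
obs 9: x=3 → posterior Gamma(33, 43/4)
obs 10: x=3 → posterior Gamma(36, 47/4)
obs 11: x=4 → posterior Gamma(40, 51/4)
obs 12: x=4 → posterior Gamma(44, 55/4)
obs 13: x=2 → posterior Gamma(46, 59/4)

180/59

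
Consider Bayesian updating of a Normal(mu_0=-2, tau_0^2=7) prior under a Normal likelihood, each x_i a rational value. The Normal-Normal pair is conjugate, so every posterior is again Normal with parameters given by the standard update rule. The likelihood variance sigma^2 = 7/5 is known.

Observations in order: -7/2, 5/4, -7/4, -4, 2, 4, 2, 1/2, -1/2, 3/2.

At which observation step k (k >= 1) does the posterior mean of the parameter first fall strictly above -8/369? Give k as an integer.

obs 1: x=-7/2 → posterior Normal(-13/4, 7/6)
obs 2: x=5/4 → posterior Normal(-53/44, 7/11)
obs 3: x=-7/4 → posterior Normal(-11/8, 7/16)
obs 4: x=-4 → posterior Normal(-2, 1/3)
obs 5: x=2 → posterior Normal(-16/13, 7/26)
obs 6: x=4 → posterior Normal(-12/31, 7/31)
obs 7: x=2 → posterior Normal(-1/18, 7/36)
obs 8: x=1/2 → posterior Normal(1/82, 7/41)
obs 9: x=-1/2 → posterior Normal(-1/23, 7/46)
obs 10: x=3/2 → posterior Normal(11/102, 7/51)

k = 8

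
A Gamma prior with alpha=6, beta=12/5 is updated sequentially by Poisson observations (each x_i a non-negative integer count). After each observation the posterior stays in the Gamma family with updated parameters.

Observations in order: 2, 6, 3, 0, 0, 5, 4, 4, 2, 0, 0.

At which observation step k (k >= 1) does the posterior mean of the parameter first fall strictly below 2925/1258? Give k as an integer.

obs 1: x=2 → posterior Gamma(8, 17/5)
obs 2: x=6 → posterior Gamma(14, 22/5)
obs 3: x=3 → posterior Gamma(17, 27/5)
obs 4: x=0 → posterior Gamma(17, 32/5)
obs 5: x=0 → posterior Gamma(17, 37/5)
obs 6: x=5 → posterior Gamma(22, 42/5)
obs 7: x=4 → posterior Gamma(26, 47/5)
obs 8: x=4 → posterior Gamma(30, 52/5)
obs 9: x=2 → posterior Gamma(32, 57/5)
obs 10: x=0 → posterior Gamma(32, 62/5)
obs 11: x=0 → posterior Gamma(32, 67/5)

k = 5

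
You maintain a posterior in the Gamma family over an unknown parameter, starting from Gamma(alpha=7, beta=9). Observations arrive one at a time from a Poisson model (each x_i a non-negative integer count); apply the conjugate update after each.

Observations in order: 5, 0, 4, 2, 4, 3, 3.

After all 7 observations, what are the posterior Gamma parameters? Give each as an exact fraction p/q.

obs 1: x=5 → posterior Gamma(12, 10)
obs 2: x=0 → posterior Gamma(12, 11)
obs 3: x=4 → posterior Gamma(16, 12)
obs 4: x=2 → posterior Gamma(18, 13)
obs 5: x=4 → posterior Gamma(22, 14)
obs 6: x=3 → posterior Gamma(25, 15)
obs 7: x=3 → posterior Gamma(28, 16)

alpha=28, beta=16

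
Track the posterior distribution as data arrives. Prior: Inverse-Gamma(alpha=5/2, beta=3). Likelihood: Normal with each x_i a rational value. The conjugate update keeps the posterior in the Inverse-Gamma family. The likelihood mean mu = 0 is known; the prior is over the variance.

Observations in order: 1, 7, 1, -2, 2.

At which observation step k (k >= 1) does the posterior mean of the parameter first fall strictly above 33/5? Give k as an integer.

k = 2

obs 1: x=1 → posterior Inverse-Gamma(3, 7/2)
obs 2: x=7 → posterior Inverse-Gamma(7/2, 28)
obs 3: x=1 → posterior Inverse-Gamma(4, 57/2)
obs 4: x=-2 → posterior Inverse-Gamma(9/2, 61/2)
obs 5: x=2 → posterior Inverse-Gamma(5, 65/2)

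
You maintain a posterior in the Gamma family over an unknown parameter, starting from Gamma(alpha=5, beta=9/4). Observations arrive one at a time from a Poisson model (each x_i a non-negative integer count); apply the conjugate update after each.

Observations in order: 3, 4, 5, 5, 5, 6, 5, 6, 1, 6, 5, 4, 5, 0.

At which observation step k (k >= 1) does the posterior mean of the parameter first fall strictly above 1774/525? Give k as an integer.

obs 1: x=3 → posterior Gamma(8, 13/4)
obs 2: x=4 → posterior Gamma(12, 17/4)
obs 3: x=5 → posterior Gamma(17, 21/4)
obs 4: x=5 → posterior Gamma(22, 25/4)
obs 5: x=5 → posterior Gamma(27, 29/4)
obs 6: x=6 → posterior Gamma(33, 33/4)
obs 7: x=5 → posterior Gamma(38, 37/4)
obs 8: x=6 → posterior Gamma(44, 41/4)
obs 9: x=1 → posterior Gamma(45, 45/4)
obs 10: x=6 → posterior Gamma(51, 49/4)
obs 11: x=5 → posterior Gamma(56, 53/4)
obs 12: x=4 → posterior Gamma(60, 57/4)
obs 13: x=5 → posterior Gamma(65, 61/4)
obs 14: x=0 → posterior Gamma(65, 65/4)

k = 4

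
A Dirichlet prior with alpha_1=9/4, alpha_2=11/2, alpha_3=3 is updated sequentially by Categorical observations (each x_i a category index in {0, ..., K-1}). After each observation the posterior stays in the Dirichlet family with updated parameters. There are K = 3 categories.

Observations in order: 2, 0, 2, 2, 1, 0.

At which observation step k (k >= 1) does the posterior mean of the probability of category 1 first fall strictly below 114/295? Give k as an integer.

obs 1: x=2 → posterior Dirichlet(9/4, 11/2, 4)
obs 2: x=0 → posterior Dirichlet(13/4, 11/2, 4)
obs 3: x=2 → posterior Dirichlet(13/4, 11/2, 5)
obs 4: x=2 → posterior Dirichlet(13/4, 11/2, 6)
obs 5: x=1 → posterior Dirichlet(13/4, 13/2, 6)
obs 6: x=0 → posterior Dirichlet(17/4, 13/2, 6)

k = 4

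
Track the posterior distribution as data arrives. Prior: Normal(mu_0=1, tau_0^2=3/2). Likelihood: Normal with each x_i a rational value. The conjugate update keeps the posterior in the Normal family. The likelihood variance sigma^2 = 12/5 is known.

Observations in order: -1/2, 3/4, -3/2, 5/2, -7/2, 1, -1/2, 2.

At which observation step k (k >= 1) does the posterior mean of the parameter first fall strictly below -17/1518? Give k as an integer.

obs 1: x=-1/2 → posterior Normal(11/26, 12/13)
obs 2: x=3/4 → posterior Normal(37/72, 2/3)
obs 3: x=-3/2 → posterior Normal(7/92, 12/23)
obs 4: x=5/2 → posterior Normal(57/112, 3/7)
obs 5: x=-7/2 → posterior Normal(-13/132, 4/11)
obs 6: x=1 → posterior Normal(7/152, 6/19)
obs 7: x=-1/2 → posterior Normal(-3/172, 12/43)
obs 8: x=2 → posterior Normal(37/192, 1/4)

k = 5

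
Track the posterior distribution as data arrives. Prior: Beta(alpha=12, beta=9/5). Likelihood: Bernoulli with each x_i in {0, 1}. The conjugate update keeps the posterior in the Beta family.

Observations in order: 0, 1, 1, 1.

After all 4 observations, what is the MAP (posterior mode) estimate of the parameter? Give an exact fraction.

70/79

obs 1: x=0 → posterior Beta(12, 14/5)
obs 2: x=1 → posterior Beta(13, 14/5)
obs 3: x=1 → posterior Beta(14, 14/5)
obs 4: x=1 → posterior Beta(15, 14/5)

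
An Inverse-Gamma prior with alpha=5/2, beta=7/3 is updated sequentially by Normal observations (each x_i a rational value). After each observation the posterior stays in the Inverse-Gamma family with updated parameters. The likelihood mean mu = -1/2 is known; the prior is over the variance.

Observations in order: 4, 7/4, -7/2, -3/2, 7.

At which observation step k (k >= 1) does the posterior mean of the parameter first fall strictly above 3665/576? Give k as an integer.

k = 3

obs 1: x=4 → posterior Inverse-Gamma(3, 299/24)
obs 2: x=7/4 → posterior Inverse-Gamma(7/2, 1439/96)
obs 3: x=-7/2 → posterior Inverse-Gamma(4, 1871/96)
obs 4: x=-3/2 → posterior Inverse-Gamma(9/2, 1919/96)
obs 5: x=7 → posterior Inverse-Gamma(5, 4619/96)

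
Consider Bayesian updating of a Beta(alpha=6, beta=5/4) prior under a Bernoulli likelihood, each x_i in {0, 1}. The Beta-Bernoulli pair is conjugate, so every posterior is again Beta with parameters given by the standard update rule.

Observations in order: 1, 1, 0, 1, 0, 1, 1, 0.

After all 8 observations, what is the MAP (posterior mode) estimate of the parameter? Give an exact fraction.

obs 1: x=1 → posterior Beta(7, 5/4)
obs 2: x=1 → posterior Beta(8, 5/4)
obs 3: x=0 → posterior Beta(8, 9/4)
obs 4: x=1 → posterior Beta(9, 9/4)
obs 5: x=0 → posterior Beta(9, 13/4)
obs 6: x=1 → posterior Beta(10, 13/4)
obs 7: x=1 → posterior Beta(11, 13/4)
obs 8: x=0 → posterior Beta(11, 17/4)

40/53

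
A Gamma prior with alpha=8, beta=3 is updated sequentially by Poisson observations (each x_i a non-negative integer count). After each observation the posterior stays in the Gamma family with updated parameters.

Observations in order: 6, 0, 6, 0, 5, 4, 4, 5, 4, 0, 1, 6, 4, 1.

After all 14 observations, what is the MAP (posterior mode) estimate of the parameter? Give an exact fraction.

53/17

obs 1: x=6 → posterior Gamma(14, 4)
obs 2: x=0 → posterior Gamma(14, 5)
obs 3: x=6 → posterior Gamma(20, 6)
obs 4: x=0 → posterior Gamma(20, 7)
obs 5: x=5 → posterior Gamma(25, 8)
obs 6: x=4 → posterior Gamma(29, 9)
obs 7: x=4 → posterior Gamma(33, 10)
obs 8: x=5 → posterior Gamma(38, 11)
obs 9: x=4 → posterior Gamma(42, 12)
obs 10: x=0 → posterior Gamma(42, 13)
obs 11: x=1 → posterior Gamma(43, 14)
obs 12: x=6 → posterior Gamma(49, 15)
obs 13: x=4 → posterior Gamma(53, 16)
obs 14: x=1 → posterior Gamma(54, 17)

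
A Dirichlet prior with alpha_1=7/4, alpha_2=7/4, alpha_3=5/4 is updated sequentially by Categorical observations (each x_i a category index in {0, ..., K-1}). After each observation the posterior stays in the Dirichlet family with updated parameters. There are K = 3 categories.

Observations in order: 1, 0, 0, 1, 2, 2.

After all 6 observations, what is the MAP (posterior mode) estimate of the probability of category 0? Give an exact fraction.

obs 1: x=1 → posterior Dirichlet(7/4, 11/4, 5/4)
obs 2: x=0 → posterior Dirichlet(11/4, 11/4, 5/4)
obs 3: x=0 → posterior Dirichlet(15/4, 11/4, 5/4)
obs 4: x=1 → posterior Dirichlet(15/4, 15/4, 5/4)
obs 5: x=2 → posterior Dirichlet(15/4, 15/4, 9/4)
obs 6: x=2 → posterior Dirichlet(15/4, 15/4, 13/4)

11/31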